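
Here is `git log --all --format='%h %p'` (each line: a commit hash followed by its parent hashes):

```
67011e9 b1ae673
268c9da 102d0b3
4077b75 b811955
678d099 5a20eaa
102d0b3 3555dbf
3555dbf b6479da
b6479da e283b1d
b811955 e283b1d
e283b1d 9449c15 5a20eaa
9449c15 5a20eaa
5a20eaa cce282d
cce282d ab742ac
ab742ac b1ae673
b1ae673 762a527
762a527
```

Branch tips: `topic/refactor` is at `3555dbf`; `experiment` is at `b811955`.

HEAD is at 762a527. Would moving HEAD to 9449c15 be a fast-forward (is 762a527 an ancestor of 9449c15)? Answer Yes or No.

A fast-forward from 762a527 to 9449c15 is possible iff 762a527 is an ancestor of 9449c15.
Ancestors of 9449c15: {5a20eaa, 762a527, 9449c15, ab742ac, b1ae673, cce282d}.
762a527 is among them, so fast-forward is possible.

Yes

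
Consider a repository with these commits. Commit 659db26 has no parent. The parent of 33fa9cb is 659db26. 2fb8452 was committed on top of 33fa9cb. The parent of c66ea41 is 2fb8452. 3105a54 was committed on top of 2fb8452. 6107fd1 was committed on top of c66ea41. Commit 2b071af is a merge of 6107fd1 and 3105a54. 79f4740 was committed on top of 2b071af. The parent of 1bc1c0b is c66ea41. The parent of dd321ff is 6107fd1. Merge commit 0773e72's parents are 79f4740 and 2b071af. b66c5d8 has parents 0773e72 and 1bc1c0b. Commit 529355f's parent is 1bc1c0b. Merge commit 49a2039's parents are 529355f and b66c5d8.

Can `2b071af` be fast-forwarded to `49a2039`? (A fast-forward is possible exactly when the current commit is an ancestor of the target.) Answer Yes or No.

Yes

A fast-forward from 2b071af to 49a2039 is possible iff 2b071af is an ancestor of 49a2039.
Ancestors of 49a2039: {0773e72, 1bc1c0b, 2b071af, 2fb8452, 3105a54, 33fa9cb, 49a2039, 529355f, 6107fd1, 659db26, 79f4740, b66c5d8, c66ea41}.
2b071af is among them, so fast-forward is possible.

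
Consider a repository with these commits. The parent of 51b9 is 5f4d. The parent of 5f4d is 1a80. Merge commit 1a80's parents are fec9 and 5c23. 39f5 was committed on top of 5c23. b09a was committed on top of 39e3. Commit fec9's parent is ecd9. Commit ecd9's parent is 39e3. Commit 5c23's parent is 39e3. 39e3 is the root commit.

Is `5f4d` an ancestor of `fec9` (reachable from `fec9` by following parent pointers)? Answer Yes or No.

No

Ancestors of fec9: {39e3, ecd9, fec9}.
5f4d is not in that set, so it is not an ancestor of fec9.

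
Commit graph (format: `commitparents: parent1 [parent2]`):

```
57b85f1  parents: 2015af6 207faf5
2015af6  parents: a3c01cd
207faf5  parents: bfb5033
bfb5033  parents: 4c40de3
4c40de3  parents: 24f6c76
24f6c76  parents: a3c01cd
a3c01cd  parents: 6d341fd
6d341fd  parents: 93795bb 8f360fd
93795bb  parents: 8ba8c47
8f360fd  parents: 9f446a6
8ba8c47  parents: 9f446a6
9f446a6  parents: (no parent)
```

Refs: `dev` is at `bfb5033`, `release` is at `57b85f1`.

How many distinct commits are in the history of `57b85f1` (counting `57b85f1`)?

12

Walking parent pointers from 57b85f1: reachable set = {2015af6, 207faf5, 24f6c76, 4c40de3, 57b85f1, 6d341fd, 8ba8c47, 8f360fd, 93795bb, 9f446a6, a3c01cd, bfb5033}.
That is 12 commits.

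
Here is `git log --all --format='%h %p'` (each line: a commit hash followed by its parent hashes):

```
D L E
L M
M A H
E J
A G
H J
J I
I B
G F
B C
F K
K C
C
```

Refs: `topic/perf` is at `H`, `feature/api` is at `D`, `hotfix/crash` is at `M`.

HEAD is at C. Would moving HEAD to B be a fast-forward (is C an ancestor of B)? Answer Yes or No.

A fast-forward from C to B is possible iff C is an ancestor of B.
Ancestors of B: {B, C}.
C is among them, so fast-forward is possible.

Yes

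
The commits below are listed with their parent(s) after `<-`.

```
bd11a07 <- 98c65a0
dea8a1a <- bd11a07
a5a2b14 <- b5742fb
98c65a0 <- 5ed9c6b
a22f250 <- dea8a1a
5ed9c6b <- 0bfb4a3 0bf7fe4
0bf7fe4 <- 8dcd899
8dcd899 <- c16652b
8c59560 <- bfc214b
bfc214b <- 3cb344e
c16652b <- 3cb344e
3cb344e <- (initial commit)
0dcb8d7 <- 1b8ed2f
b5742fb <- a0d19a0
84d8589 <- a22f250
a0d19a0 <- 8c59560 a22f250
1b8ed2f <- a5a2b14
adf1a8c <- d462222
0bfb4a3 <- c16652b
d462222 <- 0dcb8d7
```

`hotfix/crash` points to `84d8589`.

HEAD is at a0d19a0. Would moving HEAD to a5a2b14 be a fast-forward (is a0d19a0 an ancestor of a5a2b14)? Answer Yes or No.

Yes

A fast-forward from a0d19a0 to a5a2b14 is possible iff a0d19a0 is an ancestor of a5a2b14.
Ancestors of a5a2b14: {0bf7fe4, 0bfb4a3, 3cb344e, 5ed9c6b, 8c59560, 8dcd899, 98c65a0, a0d19a0, a22f250, a5a2b14, b5742fb, bd11a07, bfc214b, c16652b, dea8a1a}.
a0d19a0 is among them, so fast-forward is possible.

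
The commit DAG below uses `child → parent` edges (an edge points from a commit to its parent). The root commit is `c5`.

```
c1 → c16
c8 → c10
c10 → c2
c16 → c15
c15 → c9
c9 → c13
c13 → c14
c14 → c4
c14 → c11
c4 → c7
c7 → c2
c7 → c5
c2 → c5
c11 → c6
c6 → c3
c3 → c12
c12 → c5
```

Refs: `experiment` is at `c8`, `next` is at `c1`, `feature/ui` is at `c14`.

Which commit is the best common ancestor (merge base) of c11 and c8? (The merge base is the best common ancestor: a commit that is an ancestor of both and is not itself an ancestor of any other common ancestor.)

Ancestors of c11: {c11, c12, c3, c5, c6}.
Ancestors of c8: {c10, c2, c5, c8}.
Common ancestors: {c5}.
The only common ancestor is c5, so it is the merge base.

c5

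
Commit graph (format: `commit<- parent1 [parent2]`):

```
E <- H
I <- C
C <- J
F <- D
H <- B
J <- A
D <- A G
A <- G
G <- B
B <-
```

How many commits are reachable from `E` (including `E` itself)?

3

Walking parent pointers from E: reachable set = {B, E, H}.
That is 3 commits.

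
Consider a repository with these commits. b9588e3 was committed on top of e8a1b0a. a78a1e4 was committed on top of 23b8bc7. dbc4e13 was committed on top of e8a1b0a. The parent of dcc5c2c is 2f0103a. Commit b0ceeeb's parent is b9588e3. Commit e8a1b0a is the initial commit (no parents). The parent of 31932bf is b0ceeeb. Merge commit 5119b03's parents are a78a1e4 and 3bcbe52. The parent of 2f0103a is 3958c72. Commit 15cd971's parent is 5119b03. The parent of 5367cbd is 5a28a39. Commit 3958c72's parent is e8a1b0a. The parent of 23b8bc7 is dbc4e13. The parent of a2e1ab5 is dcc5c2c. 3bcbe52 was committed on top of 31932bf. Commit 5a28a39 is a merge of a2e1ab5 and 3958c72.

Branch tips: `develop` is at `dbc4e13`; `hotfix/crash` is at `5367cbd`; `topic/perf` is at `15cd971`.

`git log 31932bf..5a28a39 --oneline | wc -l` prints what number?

5

Reachable from 5a28a39: {2f0103a, 3958c72, 5a28a39, a2e1ab5, dcc5c2c, e8a1b0a}.
Reachable from 31932bf: {31932bf, b0ceeeb, b9588e3, e8a1b0a}.
In 5a28a39's history but not 31932bf's: {2f0103a, 3958c72, 5a28a39, a2e1ab5, dcc5c2c} — 5 commits.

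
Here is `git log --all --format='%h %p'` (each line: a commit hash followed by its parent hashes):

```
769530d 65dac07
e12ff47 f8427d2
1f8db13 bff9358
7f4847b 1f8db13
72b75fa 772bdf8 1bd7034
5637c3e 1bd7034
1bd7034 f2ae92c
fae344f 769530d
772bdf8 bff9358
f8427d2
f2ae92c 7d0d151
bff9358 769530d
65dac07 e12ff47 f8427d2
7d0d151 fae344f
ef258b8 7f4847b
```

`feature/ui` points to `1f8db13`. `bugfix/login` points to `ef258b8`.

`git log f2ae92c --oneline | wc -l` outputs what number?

7

Walking parent pointers from f2ae92c: reachable set = {65dac07, 769530d, 7d0d151, e12ff47, f2ae92c, f8427d2, fae344f}.
That is 7 commits.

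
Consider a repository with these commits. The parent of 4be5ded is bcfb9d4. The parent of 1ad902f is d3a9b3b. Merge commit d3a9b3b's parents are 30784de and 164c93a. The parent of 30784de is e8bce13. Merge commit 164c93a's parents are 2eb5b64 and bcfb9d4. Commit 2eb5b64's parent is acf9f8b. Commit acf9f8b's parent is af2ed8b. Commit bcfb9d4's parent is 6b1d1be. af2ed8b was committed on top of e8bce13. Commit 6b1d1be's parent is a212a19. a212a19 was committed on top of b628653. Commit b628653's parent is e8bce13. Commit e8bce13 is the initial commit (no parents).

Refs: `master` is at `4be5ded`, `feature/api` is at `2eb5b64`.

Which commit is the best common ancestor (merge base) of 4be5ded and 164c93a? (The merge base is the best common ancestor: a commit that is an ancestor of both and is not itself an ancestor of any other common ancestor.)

bcfb9d4

Ancestors of 4be5ded: {4be5ded, 6b1d1be, a212a19, b628653, bcfb9d4, e8bce13}.
Ancestors of 164c93a: {164c93a, 2eb5b64, 6b1d1be, a212a19, acf9f8b, af2ed8b, b628653, bcfb9d4, e8bce13}.
Common ancestors: {6b1d1be, a212a19, b628653, bcfb9d4, e8bce13}.
Among these, bcfb9d4 is not an ancestor of any other common ancestor — it is the merge base.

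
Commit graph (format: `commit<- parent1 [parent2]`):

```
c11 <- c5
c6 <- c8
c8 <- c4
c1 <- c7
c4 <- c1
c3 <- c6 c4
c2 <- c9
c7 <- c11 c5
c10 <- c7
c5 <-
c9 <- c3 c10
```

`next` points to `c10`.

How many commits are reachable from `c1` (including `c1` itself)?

4

Walking parent pointers from c1: reachable set = {c1, c11, c5, c7}.
That is 4 commits.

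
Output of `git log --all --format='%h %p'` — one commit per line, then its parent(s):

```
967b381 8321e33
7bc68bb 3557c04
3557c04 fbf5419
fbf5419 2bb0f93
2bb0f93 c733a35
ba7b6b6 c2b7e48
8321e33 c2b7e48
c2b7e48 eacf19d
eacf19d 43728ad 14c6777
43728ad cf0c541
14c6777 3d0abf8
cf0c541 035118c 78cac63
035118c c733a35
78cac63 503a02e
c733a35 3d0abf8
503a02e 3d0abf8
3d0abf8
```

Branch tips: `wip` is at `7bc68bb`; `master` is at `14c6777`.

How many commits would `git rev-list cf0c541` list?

Walking parent pointers from cf0c541: reachable set = {035118c, 3d0abf8, 503a02e, 78cac63, c733a35, cf0c541}.
That is 6 commits.

6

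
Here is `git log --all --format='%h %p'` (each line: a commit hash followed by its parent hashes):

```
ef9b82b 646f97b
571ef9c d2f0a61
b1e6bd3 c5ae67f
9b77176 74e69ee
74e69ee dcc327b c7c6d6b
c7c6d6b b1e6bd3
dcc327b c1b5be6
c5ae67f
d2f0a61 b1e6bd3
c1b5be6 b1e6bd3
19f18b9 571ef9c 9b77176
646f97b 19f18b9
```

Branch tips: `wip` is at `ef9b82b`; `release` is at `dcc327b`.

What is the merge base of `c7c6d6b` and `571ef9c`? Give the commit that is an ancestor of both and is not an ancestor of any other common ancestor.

b1e6bd3

Ancestors of c7c6d6b: {b1e6bd3, c5ae67f, c7c6d6b}.
Ancestors of 571ef9c: {571ef9c, b1e6bd3, c5ae67f, d2f0a61}.
Common ancestors: {b1e6bd3, c5ae67f}.
Among these, b1e6bd3 is not an ancestor of any other common ancestor — it is the merge base.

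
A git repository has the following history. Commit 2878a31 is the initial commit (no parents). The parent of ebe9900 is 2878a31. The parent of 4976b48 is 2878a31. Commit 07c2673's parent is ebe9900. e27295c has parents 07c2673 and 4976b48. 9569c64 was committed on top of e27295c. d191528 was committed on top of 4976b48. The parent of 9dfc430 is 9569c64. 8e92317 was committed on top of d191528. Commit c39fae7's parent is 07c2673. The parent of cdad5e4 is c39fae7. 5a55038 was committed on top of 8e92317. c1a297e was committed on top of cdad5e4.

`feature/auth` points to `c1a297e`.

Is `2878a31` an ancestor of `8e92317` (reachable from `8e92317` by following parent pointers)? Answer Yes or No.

Yes

Ancestors of 8e92317 (commits reachable by following parents): {2878a31, 4976b48, 8e92317, d191528}.
2878a31 is in that set, so it is an ancestor of 8e92317.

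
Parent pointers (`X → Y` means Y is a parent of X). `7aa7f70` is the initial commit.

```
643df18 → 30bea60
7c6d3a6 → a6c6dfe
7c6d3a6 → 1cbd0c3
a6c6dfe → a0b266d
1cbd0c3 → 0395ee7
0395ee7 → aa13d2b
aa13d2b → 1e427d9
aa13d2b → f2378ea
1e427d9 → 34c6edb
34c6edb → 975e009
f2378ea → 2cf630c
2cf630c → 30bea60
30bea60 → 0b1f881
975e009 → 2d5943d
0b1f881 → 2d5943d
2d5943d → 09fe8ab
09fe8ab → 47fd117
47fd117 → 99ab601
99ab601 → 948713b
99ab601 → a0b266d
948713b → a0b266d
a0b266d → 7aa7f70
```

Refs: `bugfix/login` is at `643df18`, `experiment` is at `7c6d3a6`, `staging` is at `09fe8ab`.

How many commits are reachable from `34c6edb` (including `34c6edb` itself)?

9

Walking parent pointers from 34c6edb: reachable set = {09fe8ab, 2d5943d, 34c6edb, 47fd117, 7aa7f70, 948713b, 975e009, 99ab601, a0b266d}.
That is 9 commits.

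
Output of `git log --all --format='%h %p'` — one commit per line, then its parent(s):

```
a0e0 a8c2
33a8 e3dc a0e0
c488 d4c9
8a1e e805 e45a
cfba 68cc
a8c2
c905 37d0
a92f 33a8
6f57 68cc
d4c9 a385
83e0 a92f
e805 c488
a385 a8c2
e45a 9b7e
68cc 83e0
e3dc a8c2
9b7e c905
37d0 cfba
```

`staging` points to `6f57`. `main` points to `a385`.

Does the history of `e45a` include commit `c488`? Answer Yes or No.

No

Ancestors of e45a: {33a8, 37d0, 68cc, 83e0, 9b7e, a0e0, a8c2, a92f, c905, cfba, e3dc, e45a}.
c488 is not in that set, so it is not an ancestor of e45a.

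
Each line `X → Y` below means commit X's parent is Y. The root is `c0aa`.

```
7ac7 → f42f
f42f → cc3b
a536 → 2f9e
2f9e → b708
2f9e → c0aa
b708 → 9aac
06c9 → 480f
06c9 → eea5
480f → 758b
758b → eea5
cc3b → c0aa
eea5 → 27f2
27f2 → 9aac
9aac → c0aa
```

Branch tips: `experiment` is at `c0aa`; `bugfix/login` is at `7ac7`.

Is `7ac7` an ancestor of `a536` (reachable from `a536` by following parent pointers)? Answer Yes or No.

Ancestors of a536: {2f9e, 9aac, a536, b708, c0aa}.
7ac7 is not in that set, so it is not an ancestor of a536.

No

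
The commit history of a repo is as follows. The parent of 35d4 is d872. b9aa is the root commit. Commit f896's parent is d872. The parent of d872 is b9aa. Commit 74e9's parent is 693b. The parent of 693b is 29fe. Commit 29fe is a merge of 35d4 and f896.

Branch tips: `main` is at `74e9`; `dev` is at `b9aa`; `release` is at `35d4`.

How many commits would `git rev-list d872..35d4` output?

Reachable from 35d4: {35d4, b9aa, d872}.
Reachable from d872: {b9aa, d872}.
In 35d4's history but not d872's: {35d4} — 1 commit.

1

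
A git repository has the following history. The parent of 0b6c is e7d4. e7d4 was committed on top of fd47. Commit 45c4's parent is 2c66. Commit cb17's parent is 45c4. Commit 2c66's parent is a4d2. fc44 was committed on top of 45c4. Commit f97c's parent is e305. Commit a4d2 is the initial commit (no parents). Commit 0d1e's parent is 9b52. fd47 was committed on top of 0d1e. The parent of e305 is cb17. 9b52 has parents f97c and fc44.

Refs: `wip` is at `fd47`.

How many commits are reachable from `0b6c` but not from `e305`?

7

Reachable from 0b6c: {0b6c, 0d1e, 2c66, 45c4, 9b52, a4d2, cb17, e305, e7d4, f97c, fc44, fd47}.
Reachable from e305: {2c66, 45c4, a4d2, cb17, e305}.
In 0b6c's history but not e305's: {0b6c, 0d1e, 9b52, e7d4, f97c, fc44, fd47} — 7 commits.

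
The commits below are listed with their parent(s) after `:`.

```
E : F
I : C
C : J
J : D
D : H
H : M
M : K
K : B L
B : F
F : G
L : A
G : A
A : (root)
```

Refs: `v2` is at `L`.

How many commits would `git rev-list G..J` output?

Reachable from J: {A, B, D, F, G, H, J, K, L, M}.
Reachable from G: {A, G}.
In J's history but not G's: {B, D, F, H, J, K, L, M} — 8 commits.

8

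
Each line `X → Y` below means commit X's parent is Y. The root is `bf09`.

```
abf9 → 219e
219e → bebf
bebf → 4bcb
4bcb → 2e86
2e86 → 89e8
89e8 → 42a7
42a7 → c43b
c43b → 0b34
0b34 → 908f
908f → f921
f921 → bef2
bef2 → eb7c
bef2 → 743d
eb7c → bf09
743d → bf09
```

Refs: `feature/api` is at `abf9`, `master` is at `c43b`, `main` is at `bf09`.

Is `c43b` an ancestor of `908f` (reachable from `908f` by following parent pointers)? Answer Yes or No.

Ancestors of 908f: {743d, 908f, bef2, bf09, eb7c, f921}.
c43b is not in that set, so it is not an ancestor of 908f.

No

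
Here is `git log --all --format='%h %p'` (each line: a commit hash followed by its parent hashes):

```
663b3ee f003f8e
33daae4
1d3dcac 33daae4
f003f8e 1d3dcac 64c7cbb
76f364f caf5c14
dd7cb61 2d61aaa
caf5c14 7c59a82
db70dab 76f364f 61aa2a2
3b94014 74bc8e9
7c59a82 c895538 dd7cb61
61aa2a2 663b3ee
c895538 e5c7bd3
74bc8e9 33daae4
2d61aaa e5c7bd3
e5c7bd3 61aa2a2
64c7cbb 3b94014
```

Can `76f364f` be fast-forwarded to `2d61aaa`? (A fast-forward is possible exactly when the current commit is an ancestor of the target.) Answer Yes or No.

A fast-forward from 76f364f to 2d61aaa is possible iff 76f364f is an ancestor of 2d61aaa.
Ancestors of 2d61aaa: {1d3dcac, 2d61aaa, 33daae4, 3b94014, 61aa2a2, 64c7cbb, 663b3ee, 74bc8e9, e5c7bd3, f003f8e}.
76f364f is not among them, so fast-forward is not possible.

No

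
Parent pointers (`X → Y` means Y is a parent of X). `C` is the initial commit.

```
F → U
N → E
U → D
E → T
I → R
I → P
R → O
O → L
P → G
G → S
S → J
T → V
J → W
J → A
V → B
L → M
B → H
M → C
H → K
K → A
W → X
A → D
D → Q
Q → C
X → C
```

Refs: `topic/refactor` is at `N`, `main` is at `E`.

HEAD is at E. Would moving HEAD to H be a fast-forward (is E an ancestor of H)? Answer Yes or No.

No

A fast-forward from E to H is possible iff E is an ancestor of H.
Ancestors of H: {A, C, D, H, K, Q}.
E is not among them, so fast-forward is not possible.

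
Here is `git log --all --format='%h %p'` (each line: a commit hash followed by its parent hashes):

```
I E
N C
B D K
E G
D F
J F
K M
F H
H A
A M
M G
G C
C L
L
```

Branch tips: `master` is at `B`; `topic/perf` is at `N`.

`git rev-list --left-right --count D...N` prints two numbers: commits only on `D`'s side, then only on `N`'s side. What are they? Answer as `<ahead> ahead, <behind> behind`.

Reachable from D: {A, C, D, F, G, H, L, M}.
Reachable from N: {C, L, N}.
Only in D's history (ahead): {A, D, F, G, H, M} — 6.
Only in N's history (behind): {N} — 1.

6 ahead, 1 behind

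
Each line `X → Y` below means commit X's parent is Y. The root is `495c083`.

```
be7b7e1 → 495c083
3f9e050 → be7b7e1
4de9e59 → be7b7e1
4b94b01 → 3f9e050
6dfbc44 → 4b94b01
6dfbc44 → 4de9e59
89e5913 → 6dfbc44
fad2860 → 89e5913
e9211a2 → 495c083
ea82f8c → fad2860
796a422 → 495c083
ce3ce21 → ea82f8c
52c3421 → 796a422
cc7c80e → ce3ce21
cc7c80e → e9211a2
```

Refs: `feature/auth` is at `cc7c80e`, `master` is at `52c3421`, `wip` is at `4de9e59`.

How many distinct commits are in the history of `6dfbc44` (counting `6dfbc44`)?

Walking parent pointers from 6dfbc44: reachable set = {3f9e050, 495c083, 4b94b01, 4de9e59, 6dfbc44, be7b7e1}.
That is 6 commits.

6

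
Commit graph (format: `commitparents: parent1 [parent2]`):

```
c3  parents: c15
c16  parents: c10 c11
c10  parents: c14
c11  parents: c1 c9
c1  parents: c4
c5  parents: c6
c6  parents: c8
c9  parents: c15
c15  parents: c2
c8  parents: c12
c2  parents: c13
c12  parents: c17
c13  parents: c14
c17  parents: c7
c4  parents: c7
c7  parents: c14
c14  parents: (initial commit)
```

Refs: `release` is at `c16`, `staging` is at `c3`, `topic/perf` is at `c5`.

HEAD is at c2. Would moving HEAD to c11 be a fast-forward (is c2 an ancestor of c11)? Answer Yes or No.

A fast-forward from c2 to c11 is possible iff c2 is an ancestor of c11.
Ancestors of c11: {c1, c11, c13, c14, c15, c2, c4, c7, c9}.
c2 is among them, so fast-forward is possible.

Yes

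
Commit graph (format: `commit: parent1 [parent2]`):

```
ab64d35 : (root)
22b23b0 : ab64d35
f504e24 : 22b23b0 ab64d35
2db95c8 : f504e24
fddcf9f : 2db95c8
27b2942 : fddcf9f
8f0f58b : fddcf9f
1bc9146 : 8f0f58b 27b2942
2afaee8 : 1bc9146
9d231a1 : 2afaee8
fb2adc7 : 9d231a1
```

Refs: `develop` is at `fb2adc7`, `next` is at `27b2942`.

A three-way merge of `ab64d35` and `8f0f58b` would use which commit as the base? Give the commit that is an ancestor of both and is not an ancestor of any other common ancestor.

Ancestors of ab64d35: {ab64d35}.
Ancestors of 8f0f58b: {22b23b0, 2db95c8, 8f0f58b, ab64d35, f504e24, fddcf9f}.
Common ancestors: {ab64d35}.
The only common ancestor is ab64d35, so it is the merge base.

ab64d35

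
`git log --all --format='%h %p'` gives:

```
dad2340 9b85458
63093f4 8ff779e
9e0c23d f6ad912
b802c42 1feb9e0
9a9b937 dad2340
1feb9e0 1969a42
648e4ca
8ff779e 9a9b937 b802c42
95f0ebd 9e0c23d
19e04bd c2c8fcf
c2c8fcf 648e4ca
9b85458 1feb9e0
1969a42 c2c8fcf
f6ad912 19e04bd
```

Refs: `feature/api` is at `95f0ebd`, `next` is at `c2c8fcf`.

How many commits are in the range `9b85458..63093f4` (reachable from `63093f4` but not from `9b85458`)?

Reachable from 63093f4: {1969a42, 1feb9e0, 63093f4, 648e4ca, 8ff779e, 9a9b937, 9b85458, b802c42, c2c8fcf, dad2340}.
Reachable from 9b85458: {1969a42, 1feb9e0, 648e4ca, 9b85458, c2c8fcf}.
In 63093f4's history but not 9b85458's: {63093f4, 8ff779e, 9a9b937, b802c42, dad2340} — 5 commits.

5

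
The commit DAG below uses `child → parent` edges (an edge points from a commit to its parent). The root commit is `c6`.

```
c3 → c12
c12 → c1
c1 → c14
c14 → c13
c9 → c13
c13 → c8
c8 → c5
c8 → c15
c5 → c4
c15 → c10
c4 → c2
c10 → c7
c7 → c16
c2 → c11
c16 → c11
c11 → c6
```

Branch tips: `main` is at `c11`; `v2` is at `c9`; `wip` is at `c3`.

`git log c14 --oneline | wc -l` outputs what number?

12

Walking parent pointers from c14: reachable set = {c10, c11, c13, c14, c15, c16, c2, c4, c5, c6, c7, c8}.
That is 12 commits.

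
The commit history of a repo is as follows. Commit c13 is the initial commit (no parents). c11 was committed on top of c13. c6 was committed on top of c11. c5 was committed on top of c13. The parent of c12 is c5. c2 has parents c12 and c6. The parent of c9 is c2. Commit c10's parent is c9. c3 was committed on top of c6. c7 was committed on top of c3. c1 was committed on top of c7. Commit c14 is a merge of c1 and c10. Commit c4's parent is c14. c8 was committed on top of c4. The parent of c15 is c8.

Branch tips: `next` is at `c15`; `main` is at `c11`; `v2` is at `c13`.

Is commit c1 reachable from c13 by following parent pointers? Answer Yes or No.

Ancestors of c13: {c13}.
c1 is not in that set, so it is not an ancestor of c13.

No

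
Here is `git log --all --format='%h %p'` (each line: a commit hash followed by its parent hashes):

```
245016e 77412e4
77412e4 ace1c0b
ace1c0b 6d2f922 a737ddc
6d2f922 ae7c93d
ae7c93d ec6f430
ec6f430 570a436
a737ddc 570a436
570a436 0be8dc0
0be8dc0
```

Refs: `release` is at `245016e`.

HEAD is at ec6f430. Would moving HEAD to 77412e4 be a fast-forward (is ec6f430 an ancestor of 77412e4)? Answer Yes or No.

Yes

A fast-forward from ec6f430 to 77412e4 is possible iff ec6f430 is an ancestor of 77412e4.
Ancestors of 77412e4: {0be8dc0, 570a436, 6d2f922, 77412e4, a737ddc, ace1c0b, ae7c93d, ec6f430}.
ec6f430 is among them, so fast-forward is possible.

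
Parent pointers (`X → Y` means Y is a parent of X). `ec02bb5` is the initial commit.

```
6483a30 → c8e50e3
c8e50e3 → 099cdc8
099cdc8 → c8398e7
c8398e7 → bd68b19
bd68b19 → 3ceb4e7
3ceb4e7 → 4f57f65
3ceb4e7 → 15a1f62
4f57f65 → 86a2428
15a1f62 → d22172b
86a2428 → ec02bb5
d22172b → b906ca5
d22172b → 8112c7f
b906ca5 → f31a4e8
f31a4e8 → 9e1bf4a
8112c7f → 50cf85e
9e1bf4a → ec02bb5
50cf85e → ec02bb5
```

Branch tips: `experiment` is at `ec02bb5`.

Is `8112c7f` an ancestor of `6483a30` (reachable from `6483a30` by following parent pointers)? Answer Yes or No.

Yes

Ancestors of 6483a30 (commits reachable by following parents): {099cdc8, 15a1f62, 3ceb4e7, 4f57f65, 50cf85e, 6483a30, 8112c7f, 86a2428, 9e1bf4a, b906ca5, bd68b19, c8398e7, c8e50e3, d22172b, ec02bb5, f31a4e8}.
8112c7f is in that set, so it is an ancestor of 6483a30.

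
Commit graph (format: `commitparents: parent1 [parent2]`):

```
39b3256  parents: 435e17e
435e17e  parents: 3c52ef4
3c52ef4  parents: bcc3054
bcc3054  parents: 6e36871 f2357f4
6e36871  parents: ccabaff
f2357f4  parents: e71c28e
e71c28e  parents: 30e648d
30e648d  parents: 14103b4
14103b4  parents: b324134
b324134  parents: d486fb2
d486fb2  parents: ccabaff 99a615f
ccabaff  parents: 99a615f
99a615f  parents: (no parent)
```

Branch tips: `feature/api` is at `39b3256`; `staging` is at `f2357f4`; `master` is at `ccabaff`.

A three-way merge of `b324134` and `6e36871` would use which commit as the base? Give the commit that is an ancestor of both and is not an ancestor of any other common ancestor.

Ancestors of b324134: {99a615f, b324134, ccabaff, d486fb2}.
Ancestors of 6e36871: {6e36871, 99a615f, ccabaff}.
Common ancestors: {99a615f, ccabaff}.
Among these, ccabaff is not an ancestor of any other common ancestor — it is the merge base.

ccabaff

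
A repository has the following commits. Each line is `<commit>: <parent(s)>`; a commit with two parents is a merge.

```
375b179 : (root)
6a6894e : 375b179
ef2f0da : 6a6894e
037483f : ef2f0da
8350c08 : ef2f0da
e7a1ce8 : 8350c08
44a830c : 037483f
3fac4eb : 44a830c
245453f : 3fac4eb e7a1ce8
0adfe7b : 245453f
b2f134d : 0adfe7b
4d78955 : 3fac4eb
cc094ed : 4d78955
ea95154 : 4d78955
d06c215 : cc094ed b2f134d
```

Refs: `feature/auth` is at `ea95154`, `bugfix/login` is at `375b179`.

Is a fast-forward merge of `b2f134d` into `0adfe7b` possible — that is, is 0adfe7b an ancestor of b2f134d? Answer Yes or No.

A fast-forward from 0adfe7b to b2f134d is possible iff 0adfe7b is an ancestor of b2f134d.
Ancestors of b2f134d: {037483f, 0adfe7b, 245453f, 375b179, 3fac4eb, 44a830c, 6a6894e, 8350c08, b2f134d, e7a1ce8, ef2f0da}.
0adfe7b is among them, so fast-forward is possible.

Yes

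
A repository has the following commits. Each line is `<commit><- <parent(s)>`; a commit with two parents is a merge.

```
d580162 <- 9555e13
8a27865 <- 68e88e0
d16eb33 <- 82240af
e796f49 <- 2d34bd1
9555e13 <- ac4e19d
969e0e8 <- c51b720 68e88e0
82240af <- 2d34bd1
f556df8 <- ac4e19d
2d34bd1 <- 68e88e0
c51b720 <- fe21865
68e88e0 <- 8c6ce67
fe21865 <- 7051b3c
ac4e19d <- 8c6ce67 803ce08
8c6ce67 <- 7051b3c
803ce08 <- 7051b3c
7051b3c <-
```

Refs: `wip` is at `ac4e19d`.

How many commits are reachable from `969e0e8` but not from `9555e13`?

4

Reachable from 969e0e8: {68e88e0, 7051b3c, 8c6ce67, 969e0e8, c51b720, fe21865}.
Reachable from 9555e13: {7051b3c, 803ce08, 8c6ce67, 9555e13, ac4e19d}.
In 969e0e8's history but not 9555e13's: {68e88e0, 969e0e8, c51b720, fe21865} — 4 commits.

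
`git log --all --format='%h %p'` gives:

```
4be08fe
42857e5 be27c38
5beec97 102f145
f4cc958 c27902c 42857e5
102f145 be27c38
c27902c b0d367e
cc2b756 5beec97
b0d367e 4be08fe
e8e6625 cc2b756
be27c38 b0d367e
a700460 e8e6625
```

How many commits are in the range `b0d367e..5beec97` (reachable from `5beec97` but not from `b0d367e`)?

Reachable from 5beec97: {102f145, 4be08fe, 5beec97, b0d367e, be27c38}.
Reachable from b0d367e: {4be08fe, b0d367e}.
In 5beec97's history but not b0d367e's: {102f145, 5beec97, be27c38} — 3 commits.

3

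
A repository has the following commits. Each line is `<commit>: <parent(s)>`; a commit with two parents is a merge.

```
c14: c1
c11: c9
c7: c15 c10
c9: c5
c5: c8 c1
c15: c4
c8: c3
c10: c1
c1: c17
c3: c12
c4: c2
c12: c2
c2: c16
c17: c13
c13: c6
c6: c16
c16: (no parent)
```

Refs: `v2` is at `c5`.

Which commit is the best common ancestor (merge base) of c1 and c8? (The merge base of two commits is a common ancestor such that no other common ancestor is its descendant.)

Ancestors of c1: {c1, c13, c16, c17, c6}.
Ancestors of c8: {c12, c16, c2, c3, c8}.
Common ancestors: {c16}.
The only common ancestor is c16, so it is the merge base.

c16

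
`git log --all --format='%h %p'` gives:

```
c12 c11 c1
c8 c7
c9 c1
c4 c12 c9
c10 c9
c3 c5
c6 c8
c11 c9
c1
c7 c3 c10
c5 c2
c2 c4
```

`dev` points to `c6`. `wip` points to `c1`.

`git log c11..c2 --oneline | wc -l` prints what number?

3

Reachable from c2: {c1, c11, c12, c2, c4, c9}.
Reachable from c11: {c1, c11, c9}.
In c2's history but not c11's: {c12, c2, c4} — 3 commits.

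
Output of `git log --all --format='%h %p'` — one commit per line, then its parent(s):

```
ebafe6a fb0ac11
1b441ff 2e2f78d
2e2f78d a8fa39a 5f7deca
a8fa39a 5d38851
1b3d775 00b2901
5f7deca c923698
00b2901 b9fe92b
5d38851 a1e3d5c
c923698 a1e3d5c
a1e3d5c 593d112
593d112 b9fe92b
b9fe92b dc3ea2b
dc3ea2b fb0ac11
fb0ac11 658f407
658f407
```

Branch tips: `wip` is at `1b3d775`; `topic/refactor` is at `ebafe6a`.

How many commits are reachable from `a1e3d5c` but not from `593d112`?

1

Reachable from a1e3d5c: {593d112, 658f407, a1e3d5c, b9fe92b, dc3ea2b, fb0ac11}.
Reachable from 593d112: {593d112, 658f407, b9fe92b, dc3ea2b, fb0ac11}.
In a1e3d5c's history but not 593d112's: {a1e3d5c} — 1 commit.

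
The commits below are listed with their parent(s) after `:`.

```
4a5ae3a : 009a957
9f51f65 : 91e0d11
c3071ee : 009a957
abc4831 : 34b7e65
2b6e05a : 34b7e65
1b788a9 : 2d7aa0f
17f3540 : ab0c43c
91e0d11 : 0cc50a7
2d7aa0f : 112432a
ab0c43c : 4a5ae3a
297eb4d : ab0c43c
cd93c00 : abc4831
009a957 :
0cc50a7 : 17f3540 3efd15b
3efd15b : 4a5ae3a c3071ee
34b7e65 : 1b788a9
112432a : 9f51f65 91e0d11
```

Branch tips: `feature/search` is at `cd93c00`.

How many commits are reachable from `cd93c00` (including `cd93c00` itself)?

Walking parent pointers from cd93c00: reachable set = {009a957, 0cc50a7, 112432a, 17f3540, 1b788a9, 2d7aa0f, 34b7e65, 3efd15b, 4a5ae3a, 91e0d11, 9f51f65, ab0c43c, abc4831, c3071ee, cd93c00}.
That is 15 commits.

15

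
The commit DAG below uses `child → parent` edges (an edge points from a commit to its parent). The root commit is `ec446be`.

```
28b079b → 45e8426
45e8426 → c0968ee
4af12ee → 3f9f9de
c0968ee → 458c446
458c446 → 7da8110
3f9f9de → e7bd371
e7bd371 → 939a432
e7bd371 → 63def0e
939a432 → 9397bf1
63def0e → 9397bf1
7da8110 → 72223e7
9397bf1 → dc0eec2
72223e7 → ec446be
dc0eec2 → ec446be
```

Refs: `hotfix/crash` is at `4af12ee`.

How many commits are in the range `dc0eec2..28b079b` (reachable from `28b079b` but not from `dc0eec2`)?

Reachable from 28b079b: {28b079b, 458c446, 45e8426, 72223e7, 7da8110, c0968ee, ec446be}.
Reachable from dc0eec2: {dc0eec2, ec446be}.
In 28b079b's history but not dc0eec2's: {28b079b, 458c446, 45e8426, 72223e7, 7da8110, c0968ee} — 6 commits.

6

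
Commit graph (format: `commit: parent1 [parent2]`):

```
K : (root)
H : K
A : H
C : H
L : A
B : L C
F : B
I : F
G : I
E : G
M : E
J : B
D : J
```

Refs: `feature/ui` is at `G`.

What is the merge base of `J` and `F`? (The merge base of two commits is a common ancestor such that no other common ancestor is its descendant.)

B

Ancestors of J: {A, B, C, H, J, K, L}.
Ancestors of F: {A, B, C, F, H, K, L}.
Common ancestors: {A, B, C, H, K, L}.
Among these, B is not an ancestor of any other common ancestor — it is the merge base.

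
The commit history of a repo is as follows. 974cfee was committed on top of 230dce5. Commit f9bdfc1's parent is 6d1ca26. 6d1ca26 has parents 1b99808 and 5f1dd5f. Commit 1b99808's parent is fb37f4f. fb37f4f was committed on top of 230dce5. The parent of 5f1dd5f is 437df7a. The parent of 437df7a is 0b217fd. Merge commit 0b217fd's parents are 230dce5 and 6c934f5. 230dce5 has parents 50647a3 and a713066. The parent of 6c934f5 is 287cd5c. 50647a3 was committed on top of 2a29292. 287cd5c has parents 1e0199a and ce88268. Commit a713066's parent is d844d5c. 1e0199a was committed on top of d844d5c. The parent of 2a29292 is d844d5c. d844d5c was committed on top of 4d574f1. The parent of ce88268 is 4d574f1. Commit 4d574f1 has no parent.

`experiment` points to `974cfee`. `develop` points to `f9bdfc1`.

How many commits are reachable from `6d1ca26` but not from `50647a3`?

12

Reachable from 6d1ca26: {0b217fd, 1b99808, 1e0199a, 230dce5, 287cd5c, 2a29292, 437df7a, 4d574f1, 50647a3, 5f1dd5f, 6c934f5, 6d1ca26, a713066, ce88268, d844d5c, fb37f4f}.
Reachable from 50647a3: {2a29292, 4d574f1, 50647a3, d844d5c}.
In 6d1ca26's history but not 50647a3's: {0b217fd, 1b99808, 1e0199a, 230dce5, 287cd5c, 437df7a, 5f1dd5f, 6c934f5, 6d1ca26, a713066, ce88268, fb37f4f} — 12 commits.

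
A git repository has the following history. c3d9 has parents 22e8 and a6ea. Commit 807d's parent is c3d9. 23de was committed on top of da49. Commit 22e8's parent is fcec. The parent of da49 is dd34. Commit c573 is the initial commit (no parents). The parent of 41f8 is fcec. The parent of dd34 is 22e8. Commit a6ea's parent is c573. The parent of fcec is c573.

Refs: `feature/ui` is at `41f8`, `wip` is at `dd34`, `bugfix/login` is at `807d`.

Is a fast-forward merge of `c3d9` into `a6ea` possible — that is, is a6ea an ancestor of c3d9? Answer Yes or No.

Yes

A fast-forward from a6ea to c3d9 is possible iff a6ea is an ancestor of c3d9.
Ancestors of c3d9: {22e8, a6ea, c3d9, c573, fcec}.
a6ea is among them, so fast-forward is possible.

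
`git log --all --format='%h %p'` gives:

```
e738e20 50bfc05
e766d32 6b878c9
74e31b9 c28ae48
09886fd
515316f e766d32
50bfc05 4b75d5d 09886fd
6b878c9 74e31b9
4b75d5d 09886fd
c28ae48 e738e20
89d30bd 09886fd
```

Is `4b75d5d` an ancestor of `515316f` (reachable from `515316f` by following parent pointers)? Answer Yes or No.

Yes

Ancestors of 515316f (commits reachable by following parents): {09886fd, 4b75d5d, 50bfc05, 515316f, 6b878c9, 74e31b9, c28ae48, e738e20, e766d32}.
4b75d5d is in that set, so it is an ancestor of 515316f.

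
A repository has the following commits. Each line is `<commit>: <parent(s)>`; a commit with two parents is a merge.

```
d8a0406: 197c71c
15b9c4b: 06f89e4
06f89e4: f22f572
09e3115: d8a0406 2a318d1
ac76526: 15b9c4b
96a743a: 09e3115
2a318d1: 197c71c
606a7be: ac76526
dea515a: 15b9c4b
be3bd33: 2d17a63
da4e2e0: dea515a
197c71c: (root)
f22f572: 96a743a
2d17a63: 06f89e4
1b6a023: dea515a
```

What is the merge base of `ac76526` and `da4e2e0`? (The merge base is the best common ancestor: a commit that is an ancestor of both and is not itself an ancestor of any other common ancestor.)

15b9c4b

Ancestors of ac76526: {06f89e4, 09e3115, 15b9c4b, 197c71c, 2a318d1, 96a743a, ac76526, d8a0406, f22f572}.
Ancestors of da4e2e0: {06f89e4, 09e3115, 15b9c4b, 197c71c, 2a318d1, 96a743a, d8a0406, da4e2e0, dea515a, f22f572}.
Common ancestors: {06f89e4, 09e3115, 15b9c4b, 197c71c, 2a318d1, 96a743a, d8a0406, f22f572}.
Among these, 15b9c4b is not an ancestor of any other common ancestor — it is the merge base.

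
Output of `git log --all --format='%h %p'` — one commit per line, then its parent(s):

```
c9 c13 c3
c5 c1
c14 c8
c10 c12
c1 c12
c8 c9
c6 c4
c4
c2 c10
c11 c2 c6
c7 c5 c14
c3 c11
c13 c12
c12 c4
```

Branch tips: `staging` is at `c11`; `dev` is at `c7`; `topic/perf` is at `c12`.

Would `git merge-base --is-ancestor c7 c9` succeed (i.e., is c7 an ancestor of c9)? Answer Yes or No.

No

Ancestors of c9: {c10, c11, c12, c13, c2, c3, c4, c6, c9}.
c7 is not in that set, so it is not an ancestor of c9.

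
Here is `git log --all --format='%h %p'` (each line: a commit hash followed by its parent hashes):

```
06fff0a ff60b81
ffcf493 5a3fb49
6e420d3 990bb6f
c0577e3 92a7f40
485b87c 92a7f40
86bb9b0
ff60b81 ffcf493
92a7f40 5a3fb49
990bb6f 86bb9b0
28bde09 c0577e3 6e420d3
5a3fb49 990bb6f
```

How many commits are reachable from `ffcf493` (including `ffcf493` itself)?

Walking parent pointers from ffcf493: reachable set = {5a3fb49, 86bb9b0, 990bb6f, ffcf493}.
That is 4 commits.

4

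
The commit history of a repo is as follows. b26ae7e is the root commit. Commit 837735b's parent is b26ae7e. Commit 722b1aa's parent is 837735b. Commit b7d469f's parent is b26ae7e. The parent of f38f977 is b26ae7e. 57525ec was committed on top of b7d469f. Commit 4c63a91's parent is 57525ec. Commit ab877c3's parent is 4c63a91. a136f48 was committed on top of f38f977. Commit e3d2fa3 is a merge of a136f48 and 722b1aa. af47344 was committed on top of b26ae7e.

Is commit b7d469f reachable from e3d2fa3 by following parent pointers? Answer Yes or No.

Ancestors of e3d2fa3: {722b1aa, 837735b, a136f48, b26ae7e, e3d2fa3, f38f977}.
b7d469f is not in that set, so it is not an ancestor of e3d2fa3.

No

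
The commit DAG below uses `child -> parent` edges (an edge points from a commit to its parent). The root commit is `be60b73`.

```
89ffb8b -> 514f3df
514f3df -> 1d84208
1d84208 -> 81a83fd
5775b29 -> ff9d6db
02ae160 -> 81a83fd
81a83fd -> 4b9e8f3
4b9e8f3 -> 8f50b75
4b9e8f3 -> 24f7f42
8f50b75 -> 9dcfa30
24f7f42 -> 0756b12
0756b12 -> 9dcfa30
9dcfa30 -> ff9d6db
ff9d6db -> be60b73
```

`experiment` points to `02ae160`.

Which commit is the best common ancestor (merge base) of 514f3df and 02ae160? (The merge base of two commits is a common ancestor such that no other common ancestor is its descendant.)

81a83fd

Ancestors of 514f3df: {0756b12, 1d84208, 24f7f42, 4b9e8f3, 514f3df, 81a83fd, 8f50b75, 9dcfa30, be60b73, ff9d6db}.
Ancestors of 02ae160: {02ae160, 0756b12, 24f7f42, 4b9e8f3, 81a83fd, 8f50b75, 9dcfa30, be60b73, ff9d6db}.
Common ancestors: {0756b12, 24f7f42, 4b9e8f3, 81a83fd, 8f50b75, 9dcfa30, be60b73, ff9d6db}.
Among these, 81a83fd is not an ancestor of any other common ancestor — it is the merge base.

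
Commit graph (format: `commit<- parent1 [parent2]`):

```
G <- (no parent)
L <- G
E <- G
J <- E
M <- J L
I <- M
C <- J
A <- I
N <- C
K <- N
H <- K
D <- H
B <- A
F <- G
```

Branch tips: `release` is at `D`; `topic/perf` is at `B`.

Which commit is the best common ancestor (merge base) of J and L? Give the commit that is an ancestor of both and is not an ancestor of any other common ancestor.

Ancestors of J: {E, G, J}.
Ancestors of L: {G, L}.
Common ancestors: {G}.
The only common ancestor is G, so it is the merge base.

G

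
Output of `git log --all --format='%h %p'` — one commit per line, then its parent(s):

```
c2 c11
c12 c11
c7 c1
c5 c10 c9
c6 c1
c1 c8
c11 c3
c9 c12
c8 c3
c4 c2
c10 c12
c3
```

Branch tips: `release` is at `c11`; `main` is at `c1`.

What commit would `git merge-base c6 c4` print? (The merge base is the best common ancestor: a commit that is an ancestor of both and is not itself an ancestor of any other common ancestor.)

Ancestors of c6: {c1, c3, c6, c8}.
Ancestors of c4: {c11, c2, c3, c4}.
Common ancestors: {c3}.
The only common ancestor is c3, so it is the merge base.

c3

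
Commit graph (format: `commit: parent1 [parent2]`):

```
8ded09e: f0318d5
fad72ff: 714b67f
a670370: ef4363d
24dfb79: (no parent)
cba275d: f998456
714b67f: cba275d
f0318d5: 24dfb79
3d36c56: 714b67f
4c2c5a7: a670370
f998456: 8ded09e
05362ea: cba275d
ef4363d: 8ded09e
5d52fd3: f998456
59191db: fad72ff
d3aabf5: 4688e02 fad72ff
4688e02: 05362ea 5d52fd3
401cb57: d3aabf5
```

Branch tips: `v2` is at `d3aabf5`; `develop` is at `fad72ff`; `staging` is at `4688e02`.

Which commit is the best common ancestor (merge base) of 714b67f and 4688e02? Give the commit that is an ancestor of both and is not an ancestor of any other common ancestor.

Ancestors of 714b67f: {24dfb79, 714b67f, 8ded09e, cba275d, f0318d5, f998456}.
Ancestors of 4688e02: {05362ea, 24dfb79, 4688e02, 5d52fd3, 8ded09e, cba275d, f0318d5, f998456}.
Common ancestors: {24dfb79, 8ded09e, cba275d, f0318d5, f998456}.
Among these, cba275d is not an ancestor of any other common ancestor — it is the merge base.

cba275d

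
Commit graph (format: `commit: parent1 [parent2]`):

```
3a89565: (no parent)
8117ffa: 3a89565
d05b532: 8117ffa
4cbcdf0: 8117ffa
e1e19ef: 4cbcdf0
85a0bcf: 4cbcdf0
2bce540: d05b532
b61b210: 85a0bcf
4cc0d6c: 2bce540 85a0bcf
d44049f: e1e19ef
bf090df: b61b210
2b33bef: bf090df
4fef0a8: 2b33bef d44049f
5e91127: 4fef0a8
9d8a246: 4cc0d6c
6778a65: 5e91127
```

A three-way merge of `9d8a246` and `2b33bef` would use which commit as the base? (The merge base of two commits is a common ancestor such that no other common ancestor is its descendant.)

Ancestors of 9d8a246: {2bce540, 3a89565, 4cbcdf0, 4cc0d6c, 8117ffa, 85a0bcf, 9d8a246, d05b532}.
Ancestors of 2b33bef: {2b33bef, 3a89565, 4cbcdf0, 8117ffa, 85a0bcf, b61b210, bf090df}.
Common ancestors: {3a89565, 4cbcdf0, 8117ffa, 85a0bcf}.
Among these, 85a0bcf is not an ancestor of any other common ancestor — it is the merge base.

85a0bcf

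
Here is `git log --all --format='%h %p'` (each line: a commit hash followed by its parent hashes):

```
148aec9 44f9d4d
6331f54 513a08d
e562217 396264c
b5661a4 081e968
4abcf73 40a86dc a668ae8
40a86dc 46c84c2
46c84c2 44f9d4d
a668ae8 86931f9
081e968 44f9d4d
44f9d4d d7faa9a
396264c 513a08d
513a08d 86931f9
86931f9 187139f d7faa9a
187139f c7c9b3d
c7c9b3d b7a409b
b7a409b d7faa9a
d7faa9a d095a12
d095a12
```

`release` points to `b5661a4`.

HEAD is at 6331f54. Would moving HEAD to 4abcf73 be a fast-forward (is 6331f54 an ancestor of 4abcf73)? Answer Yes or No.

A fast-forward from 6331f54 to 4abcf73 is possible iff 6331f54 is an ancestor of 4abcf73.
Ancestors of 4abcf73: {187139f, 40a86dc, 44f9d4d, 46c84c2, 4abcf73, 86931f9, a668ae8, b7a409b, c7c9b3d, d095a12, d7faa9a}.
6331f54 is not among them, so fast-forward is not possible.

No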